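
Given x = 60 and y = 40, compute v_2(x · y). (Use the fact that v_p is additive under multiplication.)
v_2(2400) = 5

v_p(x) = 2 (factor: 60 = 2^2 · 15); v_p(y) = 3 (factor: 40 = 2^3 · 5). Additivity: v_p(xy) = v_p(x) + v_p(y) = 2 + 3 = 5. (Direct check: xy = 2400 = 2^5 · (75).)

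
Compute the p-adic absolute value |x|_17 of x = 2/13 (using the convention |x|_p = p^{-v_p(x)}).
|2/13|_17 = 1

Step 1 — compute v_17(x) by factoring powers of 17 out of the numerator and denominator: v_17(2/13) = 0. Step 2 — apply |x|_p = p^{-v_p(x)} = 17^{0} = 1.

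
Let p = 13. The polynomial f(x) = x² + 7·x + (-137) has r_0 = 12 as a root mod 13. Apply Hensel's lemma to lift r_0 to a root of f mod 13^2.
r_1 = 129 (mod 169)

Hensel: r_{i+1} = r_i − f(r_i)·(f′(r_i))^{-1} mod 13^{i+2}, f′(x) = 2x + 7. Iterate:
  r_0 = 12 (mod 13)
  r_1 = 129 (mod 169)
Final: r = 129 satisfies f(r) ≡ 0 mod 13^2.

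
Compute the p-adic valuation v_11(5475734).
v_11(5475734) = 5

v_11(n) is the largest exponent k such that 11^k divides n. Factor out: 5475734 = 11^5 · 34. (Sign doesn't affect v_p.) So v_11(5475734) = 5.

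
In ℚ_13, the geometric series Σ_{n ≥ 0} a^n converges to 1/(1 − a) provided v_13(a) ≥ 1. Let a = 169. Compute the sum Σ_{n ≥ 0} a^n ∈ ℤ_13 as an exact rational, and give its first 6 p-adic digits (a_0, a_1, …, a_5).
Σ a^n = 1/(1 − a) = -1/168;  first 6 digits = (1, 0, 1, 0, 1, 0)

v_13(a) = 2 ≥ 1, so the series converges in ℤ_13 to 1/(1 − a) = 1/(1 − 169) = -1/168. Expand this rational in ℤ_13: compute digits iteratively via d_i = x_i mod 13, x_{i+1} = (x_i − d_i)/13. The first 6 digits are (1, 0, 1, 0, 1, 0).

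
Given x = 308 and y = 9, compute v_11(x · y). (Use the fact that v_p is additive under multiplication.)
v_11(2772) = 1

v_p(x) = 1 (factor: 308 = 11^1 · 28); v_p(y) = 0 (factor: 9 = 11^0 · 9). Additivity: v_p(xy) = v_p(x) + v_p(y) = 1 + 0 = 1. (Direct check: xy = 2772 = 11^1 · (252).)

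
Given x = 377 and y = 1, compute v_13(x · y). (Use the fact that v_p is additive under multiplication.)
v_13(377) = 1

v_p(x) = 1 (factor: 377 = 13^1 · 29); v_p(y) = 0 (factor: 1 = 13^0 · 1). Additivity: v_p(xy) = v_p(x) + v_p(y) = 1 + 0 = 1. (Direct check: xy = 377 = 13^1 · (29).)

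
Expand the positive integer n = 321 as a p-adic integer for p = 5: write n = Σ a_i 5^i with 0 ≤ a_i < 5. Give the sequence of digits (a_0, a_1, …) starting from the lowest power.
(a_0, a_1, …) = (1, 4, 2, 2)

Repeated division by 5 gives the digits low-to-high: 321 = 1 + 4·5^1 + 2·5^2 + 2·5^3. Digit sequence: (1, 4, 2, 2).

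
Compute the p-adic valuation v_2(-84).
v_2(-84) = 2

v_2(n) is the largest exponent k such that 2^k divides n. Factor out: -84 = -2^2 · 21. (Sign doesn't affect v_p.) So v_2(-84) = 2.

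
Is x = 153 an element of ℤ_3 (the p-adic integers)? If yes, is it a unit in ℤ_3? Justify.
x ∈ ℤ_3 but not a unit; v_3(x) = 2 > 0

ℤ_3 = {x ∈ ℚ_3 : v_3(x) ≥ 0} and ℤ_3^× = {x ∈ ℤ_3 : v_3(x) = 0}. Here v_3(153) = v_3(num) − v_3(den) = 2; compare against these criteria.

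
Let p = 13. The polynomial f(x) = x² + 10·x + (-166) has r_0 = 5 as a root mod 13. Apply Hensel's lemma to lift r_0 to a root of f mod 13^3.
r_2 = 1539 (mod 2197)

Hensel: r_{i+1} = r_i − f(r_i)·(f′(r_i))^{-1} mod 13^{i+2}, f′(x) = 2x + 10. Iterate:
  r_0 = 5 (mod 13)
  r_1 = 18 (mod 169)
  r_2 = 1539 (mod 2197)
Final: r = 1539 satisfies f(r) ≡ 0 mod 13^3.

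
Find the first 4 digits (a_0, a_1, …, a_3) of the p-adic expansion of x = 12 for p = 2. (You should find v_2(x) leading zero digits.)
(a_0, …, a_3) = (0, 0, 1, 1)

v_2(12) = 2, so a_0 = ... = a_1 = 0. Factor out: x = 2^2 · u with u = 3 a unit in ℤ_2. Expand u iteratively via a_{v+i} = u_i mod 2, u_{i+1} = (u_i − a_{v+i})/2:
  u_0 = 3;  a_2 = 1;  u_1 = (u_0 − 1)/2 = 1
  u_1 = 1;  a_3 = 1;  u_2 = (u_1 − 1)/2 = 0
Digits: (0, 0, 1, 1).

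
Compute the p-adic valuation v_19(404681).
v_19(404681) = 3

v_19(n) is the largest exponent k such that 19^k divides n. Factor out: 404681 = 19^3 · 59. (Sign doesn't affect v_p.) So v_19(404681) = 3.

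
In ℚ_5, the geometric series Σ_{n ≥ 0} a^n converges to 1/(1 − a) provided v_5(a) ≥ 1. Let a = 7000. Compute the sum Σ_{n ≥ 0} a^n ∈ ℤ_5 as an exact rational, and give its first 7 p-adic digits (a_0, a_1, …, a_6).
Σ a^n = 1/(1 − a) = -1/6999;  first 7 digits = (1, 0, 0, 1, 1, 2, 1)

v_5(a) = 3 ≥ 1, so the series converges in ℤ_5 to 1/(1 − a) = 1/(1 − 7000) = -1/6999. Expand this rational in ℤ_5: compute digits iteratively via d_i = x_i mod 5, x_{i+1} = (x_i − d_i)/5. The first 7 digits are (1, 0, 0, 1, 1, 2, 1).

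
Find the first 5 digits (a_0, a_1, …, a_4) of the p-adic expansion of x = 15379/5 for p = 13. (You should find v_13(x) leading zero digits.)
(a_0, …, a_4) = (0, 0, 0, 4, 5)

v_13(15379/5) = 3, so a_0 = ... = a_2 = 0. Factor out: x = 13^3 · u with u = 7/5 a unit in ℤ_13. Expand u iteratively via a_{v+i} = u_i mod 13, u_{i+1} = (u_i − a_{v+i})/13:
  u_0 = 7/5;  a_3 = 4;  u_1 = (u_0 − 4)/13 = -1/5
  u_1 = -1/5;  a_4 = 5;  u_2 = (u_1 − 5)/13 = -2/5
Digits: (0, 0, 0, 4, 5).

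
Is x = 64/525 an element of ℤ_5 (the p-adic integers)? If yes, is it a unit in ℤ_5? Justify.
x ∉ ℤ_5 (v_5(x) = -2 < 0)

ℤ_5 = {x ∈ ℚ_5 : v_5(x) ≥ 0} and ℤ_5^× = {x ∈ ℤ_5 : v_5(x) = 0}. Here v_5(64/525) = v_5(num) − v_5(den) = -2; compare against these criteria.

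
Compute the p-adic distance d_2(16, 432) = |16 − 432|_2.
d_2(16, 432) = 1/32

Step 1 — x − y = 16 − 432 = -416. Step 2 — v_2(-416) = 5 (factor: -416 = −(2^5 · 13); the sign does not affect v_p). Step 3 — |x − y|_2 = 2^{-5} = 1/32.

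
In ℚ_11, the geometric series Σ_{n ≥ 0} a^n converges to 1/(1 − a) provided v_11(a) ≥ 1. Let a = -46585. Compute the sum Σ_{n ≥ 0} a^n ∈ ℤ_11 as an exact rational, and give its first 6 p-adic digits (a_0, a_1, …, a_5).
Σ a^n = 1/(1 − a) = 1/46586;  first 6 digits = (1, 0, 0, 9, 7, 10)

v_11(a) = 3 ≥ 1, so the series converges in ℤ_11 to 1/(1 − a) = 1/(1 − (-46585)) = 1/46586. Expand this rational in ℤ_11: compute digits iteratively via d_i = x_i mod 11, x_{i+1} = (x_i − d_i)/11. The first 6 digits are (1, 0, 0, 9, 7, 10).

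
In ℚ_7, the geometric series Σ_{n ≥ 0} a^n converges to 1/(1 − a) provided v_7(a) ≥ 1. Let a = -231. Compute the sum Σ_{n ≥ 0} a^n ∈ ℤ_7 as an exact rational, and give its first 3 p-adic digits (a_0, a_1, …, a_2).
Σ a^n = 1/(1 − a) = 1/232;  first 3 digits = (1, 2, 6)

v_7(a) = 1 ≥ 1, so the series converges in ℤ_7 to 1/(1 − a) = 1/(1 − (-231)) = 1/232. Expand this rational in ℤ_7: compute digits iteratively via d_i = x_i mod 7, x_{i+1} = (x_i − d_i)/7. The first 3 digits are (1, 2, 6).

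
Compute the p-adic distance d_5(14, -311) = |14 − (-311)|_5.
d_5(14, -311) = 1/25

Step 1 — x − y = 14 − (-311) = 325. Step 2 — v_5(325) = 2 (factor: 325 = (5^2 · 13); the sign does not affect v_p). Step 3 — |x − y|_5 = 5^{-2} = 1/25.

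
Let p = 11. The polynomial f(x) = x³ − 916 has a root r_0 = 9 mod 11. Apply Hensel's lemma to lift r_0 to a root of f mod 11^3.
r_2 = 1043 (mod 1331)

Hensel: r_{i+1} = r_i − f(r_i)/f′(r_i) mod 11^{i+2}, where f′(x) = 3x². Iterate:
  r_0 = 9 (mod 11)
  r_1 = 75 (mod 121)
  r_2 = 1043 (mod 1331)
Final: r = 1043 with f(r) ≡ 0 mod 11^3.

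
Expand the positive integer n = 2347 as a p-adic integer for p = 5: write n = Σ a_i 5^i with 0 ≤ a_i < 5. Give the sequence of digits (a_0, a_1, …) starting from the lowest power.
(a_0, a_1, …) = (2, 4, 3, 3, 3)

Repeated division by 5 gives the digits low-to-high: 2347 = 2 + 4·5^1 + 3·5^2 + 3·5^3 + 3·5^4. Digit sequence: (2, 4, 3, 3, 3).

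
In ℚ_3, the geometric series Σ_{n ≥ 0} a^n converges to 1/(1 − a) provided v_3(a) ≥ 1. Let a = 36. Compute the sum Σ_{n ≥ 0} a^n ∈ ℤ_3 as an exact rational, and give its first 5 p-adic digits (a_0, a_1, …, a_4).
Σ a^n = 1/(1 − a) = -1/35;  first 5 digits = (1, 0, 1, 1, 1)

v_3(a) = 2 ≥ 1, so the series converges in ℤ_3 to 1/(1 − a) = 1/(1 − 36) = -1/35. Expand this rational in ℤ_3: compute digits iteratively via d_i = x_i mod 3, x_{i+1} = (x_i − d_i)/3. The first 5 digits are (1, 0, 1, 1, 1).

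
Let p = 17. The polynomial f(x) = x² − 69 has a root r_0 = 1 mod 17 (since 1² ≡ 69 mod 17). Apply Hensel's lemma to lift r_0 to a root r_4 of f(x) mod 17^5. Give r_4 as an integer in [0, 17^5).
r_4 = 603756 (mod 1419857)

Hensel's recurrence: r_{i+1} = r_i − f(r_i)·(f′(r_i))^{-1} mod 17^{i+2}, with f′(x) = 2x. Iterate:
  r_0 = 1 (mod 17)
  r_1 = 35 (mod 289)
  r_2 = 4370 (mod 4913)
  r_3 = 19109 (mod 83521)
  r_4 = 603756 (mod 1419857)
Final: r_4 = 603756, and one checks f(r_4) ≡ 0 mod 17^5.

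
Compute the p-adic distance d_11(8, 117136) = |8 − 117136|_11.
d_11(8, 117136) = 1/14641

Step 1 — x − y = 8 − 117136 = -117128. Step 2 — v_11(-117128) = 4 (factor: -117128 = −(11^4 · 8); the sign does not affect v_p). Step 3 — |x − y|_11 = 11^{-4} = 1/14641.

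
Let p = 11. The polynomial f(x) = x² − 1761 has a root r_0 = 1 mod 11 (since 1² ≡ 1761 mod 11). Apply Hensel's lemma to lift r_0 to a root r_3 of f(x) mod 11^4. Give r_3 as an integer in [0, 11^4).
r_3 = 4995 (mod 14641)

Hensel's recurrence: r_{i+1} = r_i − f(r_i)·(f′(r_i))^{-1} mod 11^{i+2}, with f′(x) = 2x. Iterate:
  r_0 = 1 (mod 11)
  r_1 = 34 (mod 121)
  r_2 = 1002 (mod 1331)
  r_3 = 4995 (mod 14641)
Final: r_3 = 4995, and one checks f(r_3) ≡ 0 mod 11^4.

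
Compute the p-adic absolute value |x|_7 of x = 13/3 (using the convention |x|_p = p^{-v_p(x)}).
|13/3|_7 = 1

Step 1 — compute v_7(x) by factoring powers of 7 out of the numerator and denominator: v_7(13/3) = 0. Step 2 — apply |x|_p = p^{-v_p(x)} = 7^{0} = 1.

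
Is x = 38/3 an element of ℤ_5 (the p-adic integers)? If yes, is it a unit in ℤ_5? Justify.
x ∈ ℤ_5^× (unit); v_5(x) = 0

ℤ_5 = {x ∈ ℚ_5 : v_5(x) ≥ 0} and ℤ_5^× = {x ∈ ℤ_5 : v_5(x) = 0}. Here v_5(38/3) = v_5(num) − v_5(den) = 0; compare against these criteria.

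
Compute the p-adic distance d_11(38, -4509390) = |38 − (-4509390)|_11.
d_11(38, -4509390) = 1/161051

Step 1 — x − y = 38 − (-4509390) = 4509428. Step 2 — v_11(4509428) = 5 (factor: 4509428 = (11^5 · 28); the sign does not affect v_p). Step 3 — |x − y|_11 = 11^{-5} = 1/161051.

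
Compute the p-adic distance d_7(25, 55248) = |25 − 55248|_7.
d_7(25, 55248) = 1/2401

Step 1 — x − y = 25 − 55248 = -55223. Step 2 — v_7(-55223) = 4 (factor: -55223 = −(7^4 · 23); the sign does not affect v_p). Step 3 — |x − y|_7 = 7^{-4} = 1/2401.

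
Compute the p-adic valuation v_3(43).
v_3(43) = 0

v_3(n) is the largest exponent k such that 3^k divides n. Factor out: 43 = 3^0 · 43. (Sign doesn't affect v_p.) So v_3(43) = 0.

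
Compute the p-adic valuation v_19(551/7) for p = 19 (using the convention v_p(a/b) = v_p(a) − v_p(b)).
v_19(551/7) = 1

Factor powers of 19 from the numerator and denominator of the reduced fraction: 551 = 19^1 · 29 and 7 = 19^0 · 7. Apply v_p(a/b) = v_p(a) − v_p(b): v_19(551/7) = 1 − 0 = 1.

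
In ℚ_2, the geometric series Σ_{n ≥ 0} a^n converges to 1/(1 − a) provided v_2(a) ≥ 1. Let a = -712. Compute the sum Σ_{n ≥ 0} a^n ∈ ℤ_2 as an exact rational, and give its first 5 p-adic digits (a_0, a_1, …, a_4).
Σ a^n = 1/(1 − a) = 1/713;  first 5 digits = (1, 0, 0, 1, 1)

v_2(a) = 3 ≥ 1, so the series converges in ℤ_2 to 1/(1 − a) = 1/(1 − (-712)) = 1/713. Expand this rational in ℤ_2: compute digits iteratively via d_i = x_i mod 2, x_{i+1} = (x_i − d_i)/2. The first 5 digits are (1, 0, 0, 1, 1).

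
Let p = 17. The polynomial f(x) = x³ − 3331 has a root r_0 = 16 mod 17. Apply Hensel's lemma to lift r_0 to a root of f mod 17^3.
r_2 = 2073 (mod 4913)

Hensel: r_{i+1} = r_i − f(r_i)/f′(r_i) mod 17^{i+2}, where f′(x) = 3x². Iterate:
  r_0 = 16 (mod 17)
  r_1 = 50 (mod 289)
  r_2 = 2073 (mod 4913)
Final: r = 2073 with f(r) ≡ 0 mod 17^3.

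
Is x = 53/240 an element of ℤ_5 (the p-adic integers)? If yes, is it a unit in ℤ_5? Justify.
x ∉ ℤ_5 (v_5(x) = -1 < 0)

ℤ_5 = {x ∈ ℚ_5 : v_5(x) ≥ 0} and ℤ_5^× = {x ∈ ℤ_5 : v_5(x) = 0}. Here v_5(53/240) = v_5(num) − v_5(den) = -1; compare against these criteria.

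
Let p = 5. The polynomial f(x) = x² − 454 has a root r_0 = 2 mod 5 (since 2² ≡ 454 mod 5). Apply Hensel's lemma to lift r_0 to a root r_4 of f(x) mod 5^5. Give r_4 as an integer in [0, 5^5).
r_4 = 1052 (mod 3125)

Hensel's recurrence: r_{i+1} = r_i − f(r_i)·(f′(r_i))^{-1} mod 5^{i+2}, with f′(x) = 2x. Iterate:
  r_0 = 2 (mod 5)
  r_1 = 2 (mod 25)
  r_2 = 52 (mod 125)
  r_3 = 427 (mod 625)
  r_4 = 1052 (mod 3125)
Final: r_4 = 1052, and one checks f(r_4) ≡ 0 mod 5^5.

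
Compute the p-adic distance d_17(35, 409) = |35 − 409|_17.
d_17(35, 409) = 1/17

Step 1 — x − y = 35 − 409 = -374. Step 2 — v_17(-374) = 1 (factor: -374 = −(17^1 · 22); the sign does not affect v_p). Step 3 — |x − y|_17 = 17^{-1} = 1/17.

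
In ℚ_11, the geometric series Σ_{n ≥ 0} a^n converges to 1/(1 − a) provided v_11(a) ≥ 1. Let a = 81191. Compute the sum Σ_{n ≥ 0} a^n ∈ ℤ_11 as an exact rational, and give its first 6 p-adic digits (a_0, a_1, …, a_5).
Σ a^n = 1/(1 − a) = -1/81190;  first 6 digits = (1, 0, 0, 6, 5, 0)

v_11(a) = 3 ≥ 1, so the series converges in ℤ_11 to 1/(1 − a) = 1/(1 − 81191) = -1/81190. Expand this rational in ℤ_11: compute digits iteratively via d_i = x_i mod 11, x_{i+1} = (x_i − d_i)/11. The first 6 digits are (1, 0, 0, 6, 5, 0).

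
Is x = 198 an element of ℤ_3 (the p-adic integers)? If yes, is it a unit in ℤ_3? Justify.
x ∈ ℤ_3 but not a unit; v_3(x) = 2 > 0

ℤ_3 = {x ∈ ℚ_3 : v_3(x) ≥ 0} and ℤ_3^× = {x ∈ ℤ_3 : v_3(x) = 0}. Here v_3(198) = v_3(num) − v_3(den) = 2; compare against these criteria.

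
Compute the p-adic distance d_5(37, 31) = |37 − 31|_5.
d_5(37, 31) = 1

Step 1 — x − y = 37 − 31 = 6. Step 2 — v_5(6) = 0 (factor: 6 = (5^0 · 6); the sign does not affect v_p). Step 3 — |x − y|_5 = 5^{0} = 1.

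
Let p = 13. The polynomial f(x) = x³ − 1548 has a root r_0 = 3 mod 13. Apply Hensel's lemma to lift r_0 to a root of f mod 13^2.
r_1 = 3 (mod 169)

Hensel: r_{i+1} = r_i − f(r_i)/f′(r_i) mod 13^{i+2}, where f′(x) = 3x². Iterate:
  r_0 = 3 (mod 13)
  r_1 = 3 (mod 169)
Final: r = 3 with f(r) ≡ 0 mod 13^2.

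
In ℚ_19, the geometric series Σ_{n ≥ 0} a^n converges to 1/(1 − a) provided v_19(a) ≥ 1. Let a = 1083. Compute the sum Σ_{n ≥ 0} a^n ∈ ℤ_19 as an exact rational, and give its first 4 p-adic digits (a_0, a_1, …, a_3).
Σ a^n = 1/(1 − a) = -1/1082;  first 4 digits = (1, 0, 3, 0)

v_19(a) = 2 ≥ 1, so the series converges in ℤ_19 to 1/(1 − a) = 1/(1 − 1083) = -1/1082. Expand this rational in ℤ_19: compute digits iteratively via d_i = x_i mod 19, x_{i+1} = (x_i − d_i)/19. The first 4 digits are (1, 0, 3, 0).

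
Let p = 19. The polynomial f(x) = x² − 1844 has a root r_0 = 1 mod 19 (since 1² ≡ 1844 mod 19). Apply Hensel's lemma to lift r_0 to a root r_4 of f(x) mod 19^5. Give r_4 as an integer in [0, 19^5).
r_4 = 2463123 (mod 2476099)

Hensel's recurrence: r_{i+1} = r_i − f(r_i)·(f′(r_i))^{-1} mod 19^{i+2}, with f′(x) = 2x. Iterate:
  r_0 = 1 (mod 19)
  r_1 = 20 (mod 361)
  r_2 = 742 (mod 6859)
  r_3 = 117345 (mod 130321)
  r_4 = 2463123 (mod 2476099)
Final: r_4 = 2463123, and one checks f(r_4) ≡ 0 mod 19^5.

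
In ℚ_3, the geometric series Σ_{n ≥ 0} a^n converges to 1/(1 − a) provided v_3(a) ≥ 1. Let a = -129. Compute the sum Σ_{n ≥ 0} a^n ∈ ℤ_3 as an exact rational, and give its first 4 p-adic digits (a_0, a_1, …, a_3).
Σ a^n = 1/(1 − a) = 1/130;  first 4 digits = (1, 2, 1, 1)

v_3(a) = 1 ≥ 1, so the series converges in ℤ_3 to 1/(1 − a) = 1/(1 − (-129)) = 1/130. Expand this rational in ℤ_3: compute digits iteratively via d_i = x_i mod 3, x_{i+1} = (x_i − d_i)/3. The first 4 digits are (1, 2, 1, 1).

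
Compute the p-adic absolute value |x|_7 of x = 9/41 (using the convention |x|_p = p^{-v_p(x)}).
|9/41|_7 = 1

Step 1 — compute v_7(x) by factoring powers of 7 out of the numerator and denominator: v_7(9/41) = 0. Step 2 — apply |x|_p = p^{-v_p(x)} = 7^{0} = 1.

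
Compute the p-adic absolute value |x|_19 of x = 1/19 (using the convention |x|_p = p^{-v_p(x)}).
|1/19|_19 = 19

Step 1 — compute v_19(x) by factoring powers of 19 out of the numerator and denominator: v_19(1/19) = -1. Step 2 — apply |x|_p = p^{-v_p(x)} = 19^{1} = 19.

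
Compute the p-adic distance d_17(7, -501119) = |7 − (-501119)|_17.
d_17(7, -501119) = 1/83521

Step 1 — x − y = 7 − (-501119) = 501126. Step 2 — v_17(501126) = 4 (factor: 501126 = (17^4 · 6); the sign does not affect v_p). Step 3 — |x − y|_17 = 17^{-4} = 1/83521.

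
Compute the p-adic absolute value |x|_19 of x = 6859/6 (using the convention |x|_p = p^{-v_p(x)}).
|6859/6|_19 = 1/6859

Step 1 — compute v_19(x) by factoring powers of 19 out of the numerator and denominator: v_19(6859/6) = 3. Step 2 — apply |x|_p = p^{-v_p(x)} = 19^{-3} = 1/6859.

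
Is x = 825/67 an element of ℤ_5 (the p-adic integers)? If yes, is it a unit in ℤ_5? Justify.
x ∈ ℤ_5 but not a unit; v_5(x) = 2 > 0

ℤ_5 = {x ∈ ℚ_5 : v_5(x) ≥ 0} and ℤ_5^× = {x ∈ ℤ_5 : v_5(x) = 0}. Here v_5(825/67) = v_5(num) − v_5(den) = 2; compare against these criteria.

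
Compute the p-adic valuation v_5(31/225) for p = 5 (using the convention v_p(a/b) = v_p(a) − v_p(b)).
v_5(31/225) = -2

Factor powers of 5 from the numerator and denominator of the reduced fraction: 31 = 5^0 · 31 and 225 = 5^2 · 9. Apply v_p(a/b) = v_p(a) − v_p(b): v_5(31/225) = 0 − 2 = -2.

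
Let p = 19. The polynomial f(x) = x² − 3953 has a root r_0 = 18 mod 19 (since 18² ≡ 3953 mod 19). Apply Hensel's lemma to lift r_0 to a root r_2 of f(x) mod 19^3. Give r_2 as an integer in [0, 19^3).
r_2 = 2355 (mod 6859)

Hensel's recurrence: r_{i+1} = r_i − f(r_i)·(f′(r_i))^{-1} mod 19^{i+2}, with f′(x) = 2x. Iterate:
  r_0 = 18 (mod 19)
  r_1 = 189 (mod 361)
  r_2 = 2355 (mod 6859)
Final: r_2 = 2355, and one checks f(r_2) ≡ 0 mod 19^3.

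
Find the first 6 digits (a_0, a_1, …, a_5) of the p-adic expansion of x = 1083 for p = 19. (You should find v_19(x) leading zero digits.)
(a_0, …, a_5) = (0, 0, 3, 0, 0, 0)

v_19(1083) = 2, so a_0 = ... = a_1 = 0. Factor out: x = 19^2 · u with u = 3 a unit in ℤ_19. Expand u iteratively via a_{v+i} = u_i mod 19, u_{i+1} = (u_i − a_{v+i})/19:
  u_0 = 3;  a_2 = 3;  u_1 = (u_0 − 3)/19 = 0
  u_1 = 0;  a_3 = 0;  u_2 = (u_1 − 0)/19 = 0
  u_2 = 0;  a_4 = 0;  u_3 = (u_2 − 0)/19 = 0
  u_3 = 0;  a_5 = 0;  u_4 = (u_3 − 0)/19 = 0
Digits: (0, 0, 3, 0, 0, 0).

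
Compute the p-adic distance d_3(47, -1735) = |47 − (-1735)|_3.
d_3(47, -1735) = 1/81

Step 1 — x − y = 47 − (-1735) = 1782. Step 2 — v_3(1782) = 4 (factor: 1782 = (3^4 · 22); the sign does not affect v_p). Step 3 — |x − y|_3 = 3^{-4} = 1/81.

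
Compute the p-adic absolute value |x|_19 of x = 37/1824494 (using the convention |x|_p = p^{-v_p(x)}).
|37/1824494|_19 = 130321

Step 1 — compute v_19(x) by factoring powers of 19 out of the numerator and denominator: v_19(37/1824494) = -4. Step 2 — apply |x|_p = p^{-v_p(x)} = 19^{4} = 130321.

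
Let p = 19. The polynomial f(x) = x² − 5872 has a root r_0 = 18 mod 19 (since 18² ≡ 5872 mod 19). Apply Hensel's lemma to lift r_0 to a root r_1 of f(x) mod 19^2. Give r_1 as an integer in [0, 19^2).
r_1 = 132 (mod 361)

Hensel's recurrence: r_{i+1} = r_i − f(r_i)·(f′(r_i))^{-1} mod 19^{i+2}, with f′(x) = 2x. Iterate:
  r_0 = 18 (mod 19)
  r_1 = 132 (mod 361)
Final: r_1 = 132, and one checks f(r_1) ≡ 0 mod 19^2.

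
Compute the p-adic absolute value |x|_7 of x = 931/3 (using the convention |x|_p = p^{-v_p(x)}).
|931/3|_7 = 1/49

Step 1 — compute v_7(x) by factoring powers of 7 out of the numerator and denominator: v_7(931/3) = 2. Step 2 — apply |x|_p = p^{-v_p(x)} = 7^{-2} = 1/49.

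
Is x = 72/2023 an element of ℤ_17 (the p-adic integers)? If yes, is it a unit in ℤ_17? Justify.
x ∉ ℤ_17 (v_17(x) = -2 < 0)

ℤ_17 = {x ∈ ℚ_17 : v_17(x) ≥ 0} and ℤ_17^× = {x ∈ ℤ_17 : v_17(x) = 0}. Here v_17(72/2023) = v_17(num) − v_17(den) = -2; compare against these criteria.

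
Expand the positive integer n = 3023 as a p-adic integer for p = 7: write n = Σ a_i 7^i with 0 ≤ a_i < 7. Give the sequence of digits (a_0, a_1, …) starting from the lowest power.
(a_0, a_1, …) = (6, 4, 5, 1, 1)

Repeated division by 7 gives the digits low-to-high: 3023 = 6 + 4·7^1 + 5·7^2 + 1·7^3 + 1·7^4. Digit sequence: (6, 4, 5, 1, 1).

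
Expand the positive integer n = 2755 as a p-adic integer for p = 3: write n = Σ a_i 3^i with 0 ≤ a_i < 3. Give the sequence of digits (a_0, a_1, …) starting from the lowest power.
(a_0, a_1, …) = (1, 0, 0, 0, 1, 2, 0, 1)

Repeated division by 3 gives the digits low-to-high: 2755 = 1 + 1·3^4 + 2·3^5 + 1·3^7. Digit sequence: (1, 0, 0, 0, 1, 2, 0, 1).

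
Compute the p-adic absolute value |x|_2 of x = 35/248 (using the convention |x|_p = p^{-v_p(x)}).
|35/248|_2 = 8

Step 1 — compute v_2(x) by factoring powers of 2 out of the numerator and denominator: v_2(35/248) = -3. Step 2 — apply |x|_p = p^{-v_p(x)} = 2^{3} = 8.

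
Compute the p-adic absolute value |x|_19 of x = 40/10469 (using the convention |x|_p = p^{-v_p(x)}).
|40/10469|_19 = 361

Step 1 — compute v_19(x) by factoring powers of 19 out of the numerator and denominator: v_19(40/10469) = -2. Step 2 — apply |x|_p = p^{-v_p(x)} = 19^{2} = 361.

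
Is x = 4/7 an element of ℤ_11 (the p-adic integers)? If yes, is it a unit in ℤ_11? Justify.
x ∈ ℤ_11^× (unit); v_11(x) = 0

ℤ_11 = {x ∈ ℚ_11 : v_11(x) ≥ 0} and ℤ_11^× = {x ∈ ℤ_11 : v_11(x) = 0}. Here v_11(4/7) = v_11(num) − v_11(den) = 0; compare against these criteria.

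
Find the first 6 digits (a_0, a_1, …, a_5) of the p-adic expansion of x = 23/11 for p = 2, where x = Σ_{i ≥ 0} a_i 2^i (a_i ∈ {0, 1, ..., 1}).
(a_0, …, a_5) = (1, 0, 1, 0, 0, 1)

v_2(23/11) = 0 (numerator and denominator both coprime to 2), so x ∈ ℤ_2^×. Compute digits iteratively via a_i = x_i mod 2, x_{i+1} = (x_i − a_i)/2, with x_0 = x:
  x_0 = 23/11;  a_0 = 1;  x_1 = (x_0 − 1)/2 = 6/11
  x_1 = 6/11;  a_1 = 0;  x_2 = (x_1 − 0)/2 = 3/11
  x_2 = 3/11;  a_2 = 1;  x_3 = (x_2 − 1)/2 = -4/11
  x_3 = -4/11;  a_3 = 0;  x_4 = (x_3 − 0)/2 = -2/11
  x_4 = -2/11;  a_4 = 0;  x_5 = (x_4 − 0)/2 = -1/11
  x_5 = -1/11;  a_5 = 1;  x_6 = (x_5 − 1)/2 = -6/11
Digits: (1, 0, 1, 0, 0, 1).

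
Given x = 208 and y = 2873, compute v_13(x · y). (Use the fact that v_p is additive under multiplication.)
v_13(597584) = 3

v_p(x) = 1 (factor: 208 = 13^1 · 16); v_p(y) = 2 (factor: 2873 = 13^2 · 17). Additivity: v_p(xy) = v_p(x) + v_p(y) = 1 + 2 = 3. (Direct check: xy = 597584 = 13^3 · (272).)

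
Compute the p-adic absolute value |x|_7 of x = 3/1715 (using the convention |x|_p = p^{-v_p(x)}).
|3/1715|_7 = 343

Step 1 — compute v_7(x) by factoring powers of 7 out of the numerator and denominator: v_7(3/1715) = -3. Step 2 — apply |x|_p = p^{-v_p(x)} = 7^{3} = 343.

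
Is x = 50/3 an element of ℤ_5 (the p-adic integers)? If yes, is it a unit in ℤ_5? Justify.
x ∈ ℤ_5 but not a unit; v_5(x) = 2 > 0

ℤ_5 = {x ∈ ℚ_5 : v_5(x) ≥ 0} and ℤ_5^× = {x ∈ ℤ_5 : v_5(x) = 0}. Here v_5(50/3) = v_5(num) − v_5(den) = 2; compare against these criteria.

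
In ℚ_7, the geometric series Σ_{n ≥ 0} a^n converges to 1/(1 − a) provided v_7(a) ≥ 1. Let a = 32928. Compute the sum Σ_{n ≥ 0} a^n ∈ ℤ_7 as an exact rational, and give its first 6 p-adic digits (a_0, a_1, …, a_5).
Σ a^n = 1/(1 − a) = -1/32927;  first 6 digits = (1, 0, 0, 5, 6, 1)

v_7(a) = 3 ≥ 1, so the series converges in ℤ_7 to 1/(1 − a) = 1/(1 − 32928) = -1/32927. Expand this rational in ℤ_7: compute digits iteratively via d_i = x_i mod 7, x_{i+1} = (x_i − d_i)/7. The first 6 digits are (1, 0, 0, 5, 6, 1).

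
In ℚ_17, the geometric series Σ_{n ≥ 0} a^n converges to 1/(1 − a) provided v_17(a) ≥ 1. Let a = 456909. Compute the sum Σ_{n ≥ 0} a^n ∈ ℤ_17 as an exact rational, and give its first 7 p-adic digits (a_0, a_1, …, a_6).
Σ a^n = 1/(1 − a) = -1/456908;  first 7 digits = (1, 0, 0, 8, 5, 0, 13)

v_17(a) = 3 ≥ 1, so the series converges in ℤ_17 to 1/(1 − a) = 1/(1 − 456909) = -1/456908. Expand this rational in ℤ_17: compute digits iteratively via d_i = x_i mod 17, x_{i+1} = (x_i − d_i)/17. The first 7 digits are (1, 0, 0, 8, 5, 0, 13).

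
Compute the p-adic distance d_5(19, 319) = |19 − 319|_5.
d_5(19, 319) = 1/25

Step 1 — x − y = 19 − 319 = -300. Step 2 — v_5(-300) = 2 (factor: -300 = −(5^2 · 12); the sign does not affect v_p). Step 3 — |x − y|_5 = 5^{-2} = 1/25.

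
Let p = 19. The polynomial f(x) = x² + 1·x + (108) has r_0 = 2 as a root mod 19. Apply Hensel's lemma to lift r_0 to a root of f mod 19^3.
r_2 = 6405 (mod 6859)

Hensel: r_{i+1} = r_i − f(r_i)·(f′(r_i))^{-1} mod 19^{i+2}, f′(x) = 2x + 1. Iterate:
  r_0 = 2 (mod 19)
  r_1 = 268 (mod 361)
  r_2 = 6405 (mod 6859)
Final: r = 6405 satisfies f(r) ≡ 0 mod 19^3.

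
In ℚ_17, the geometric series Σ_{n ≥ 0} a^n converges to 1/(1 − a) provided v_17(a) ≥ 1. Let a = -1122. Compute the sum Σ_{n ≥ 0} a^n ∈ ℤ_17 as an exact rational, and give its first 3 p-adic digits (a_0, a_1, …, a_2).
Σ a^n = 1/(1 − a) = 1/1123;  first 3 digits = (1, 2, 0)

v_17(a) = 1 ≥ 1, so the series converges in ℤ_17 to 1/(1 − a) = 1/(1 − (-1122)) = 1/1123. Expand this rational in ℤ_17: compute digits iteratively via d_i = x_i mod 17, x_{i+1} = (x_i − d_i)/17. The first 3 digits are (1, 2, 0).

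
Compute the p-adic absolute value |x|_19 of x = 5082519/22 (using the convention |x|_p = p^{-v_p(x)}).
|5082519/22|_19 = 1/130321

Step 1 — compute v_19(x) by factoring powers of 19 out of the numerator and denominator: v_19(5082519/22) = 4. Step 2 — apply |x|_p = p^{-v_p(x)} = 19^{-4} = 1/130321.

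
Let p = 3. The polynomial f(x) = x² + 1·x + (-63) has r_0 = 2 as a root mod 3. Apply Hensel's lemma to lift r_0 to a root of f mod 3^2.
r_1 = 8 (mod 9)

Hensel: r_{i+1} = r_i − f(r_i)·(f′(r_i))^{-1} mod 3^{i+2}, f′(x) = 2x + 1. Iterate:
  r_0 = 2 (mod 3)
  r_1 = 8 (mod 9)
Final: r = 8 satisfies f(r) ≡ 0 mod 3^2.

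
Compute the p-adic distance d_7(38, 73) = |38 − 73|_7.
d_7(38, 73) = 1/7

Step 1 — x − y = 38 − 73 = -35. Step 2 — v_7(-35) = 1 (factor: -35 = −(7^1 · 5); the sign does not affect v_p). Step 3 — |x − y|_7 = 7^{-1} = 1/7.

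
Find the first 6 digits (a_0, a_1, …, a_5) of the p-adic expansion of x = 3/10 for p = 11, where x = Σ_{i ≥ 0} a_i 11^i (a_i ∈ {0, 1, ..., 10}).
(a_0, …, a_5) = (8, 7, 7, 7, 7, 7)

v_11(3/10) = 0 (numerator and denominator both coprime to 11), so x ∈ ℤ_11^×. Compute digits iteratively via a_i = x_i mod 11, x_{i+1} = (x_i − a_i)/11, with x_0 = x:
  x_0 = 3/10;  a_0 = 8;  x_1 = (x_0 − 8)/11 = -7/10
  x_1 = -7/10;  a_1 = 7;  x_2 = (x_1 − 7)/11 = -7/10
  x_2 = -7/10;  a_2 = 7;  x_3 = (x_2 − 7)/11 = -7/10
  x_3 = -7/10;  a_3 = 7;  x_4 = (x_3 − 7)/11 = -7/10
  x_4 = -7/10;  a_4 = 7;  x_5 = (x_4 − 7)/11 = -7/10
  x_5 = -7/10;  a_5 = 7;  x_6 = (x_5 − 7)/11 = -7/10
Digits: (8, 7, 7, 7, 7, 7).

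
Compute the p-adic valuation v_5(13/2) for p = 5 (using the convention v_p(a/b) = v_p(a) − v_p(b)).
v_5(13/2) = 0

Factor powers of 5 from the numerator and denominator of the reduced fraction: 13 = 5^0 · 13 and 2 = 5^0 · 2. Apply v_p(a/b) = v_p(a) − v_p(b): v_5(13/2) = 0 − 0 = 0.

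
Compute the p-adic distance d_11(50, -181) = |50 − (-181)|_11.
d_11(50, -181) = 1/11

Step 1 — x − y = 50 − (-181) = 231. Step 2 — v_11(231) = 1 (factor: 231 = (11^1 · 21); the sign does not affect v_p). Step 3 — |x − y|_11 = 11^{-1} = 1/11.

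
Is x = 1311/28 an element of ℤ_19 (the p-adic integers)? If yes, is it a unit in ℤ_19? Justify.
x ∈ ℤ_19 but not a unit; v_19(x) = 1 > 0

ℤ_19 = {x ∈ ℚ_19 : v_19(x) ≥ 0} and ℤ_19^× = {x ∈ ℤ_19 : v_19(x) = 0}. Here v_19(1311/28) = v_19(num) − v_19(den) = 1; compare against these criteria.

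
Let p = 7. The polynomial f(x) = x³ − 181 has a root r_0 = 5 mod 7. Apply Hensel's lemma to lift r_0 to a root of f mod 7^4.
r_3 = 1006 (mod 2401)

Hensel: r_{i+1} = r_i − f(r_i)/f′(r_i) mod 7^{i+2}, where f′(x) = 3x². Iterate:
  r_0 = 5 (mod 7)
  r_1 = 26 (mod 49)
  r_2 = 320 (mod 343)
  r_3 = 1006 (mod 2401)
Final: r = 1006 with f(r) ≡ 0 mod 7^4.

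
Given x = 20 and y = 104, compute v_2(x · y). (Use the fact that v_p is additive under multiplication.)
v_2(2080) = 5

v_p(x) = 2 (factor: 20 = 2^2 · 5); v_p(y) = 3 (factor: 104 = 2^3 · 13). Additivity: v_p(xy) = v_p(x) + v_p(y) = 2 + 3 = 5. (Direct check: xy = 2080 = 2^5 · (65).)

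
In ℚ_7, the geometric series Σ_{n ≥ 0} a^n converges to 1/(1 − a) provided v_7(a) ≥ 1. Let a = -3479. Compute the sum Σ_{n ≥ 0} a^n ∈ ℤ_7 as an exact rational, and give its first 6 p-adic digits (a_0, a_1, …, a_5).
Σ a^n = 1/(1 − a) = 1/3480;  first 6 digits = (1, 0, 6, 3, 6, 5)

v_7(a) = 2 ≥ 1, so the series converges in ℤ_7 to 1/(1 − a) = 1/(1 − (-3479)) = 1/3480. Expand this rational in ℤ_7: compute digits iteratively via d_i = x_i mod 7, x_{i+1} = (x_i − d_i)/7. The first 6 digits are (1, 0, 6, 3, 6, 5).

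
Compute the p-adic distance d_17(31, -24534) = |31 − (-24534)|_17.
d_17(31, -24534) = 1/4913

Step 1 — x − y = 31 − (-24534) = 24565. Step 2 — v_17(24565) = 3 (factor: 24565 = (17^3 · 5); the sign does not affect v_p). Step 3 — |x − y|_17 = 17^{-3} = 1/4913.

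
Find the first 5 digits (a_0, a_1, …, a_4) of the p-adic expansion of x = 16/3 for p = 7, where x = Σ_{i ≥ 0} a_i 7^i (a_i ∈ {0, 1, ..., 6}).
(a_0, …, a_4) = (3, 5, 4, 4, 4)

v_7(16/3) = 0 (numerator and denominator both coprime to 7), so x ∈ ℤ_7^×. Compute digits iteratively via a_i = x_i mod 7, x_{i+1} = (x_i − a_i)/7, with x_0 = x:
  x_0 = 16/3;  a_0 = 3;  x_1 = (x_0 − 3)/7 = 1/3
  x_1 = 1/3;  a_1 = 5;  x_2 = (x_1 − 5)/7 = -2/3
  x_2 = -2/3;  a_2 = 4;  x_3 = (x_2 − 4)/7 = -2/3
  x_3 = -2/3;  a_3 = 4;  x_4 = (x_3 − 4)/7 = -2/3
  x_4 = -2/3;  a_4 = 4;  x_5 = (x_4 − 4)/7 = -2/3
Digits: (3, 5, 4, 4, 4).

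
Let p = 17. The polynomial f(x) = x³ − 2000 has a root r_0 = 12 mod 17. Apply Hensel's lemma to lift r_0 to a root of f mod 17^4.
r_3 = 83159 (mod 83521)

Hensel: r_{i+1} = r_i − f(r_i)/f′(r_i) mod 17^{i+2}, where f′(x) = 3x². Iterate:
  r_0 = 12 (mod 17)
  r_1 = 216 (mod 289)
  r_2 = 4551 (mod 4913)
  r_3 = 83159 (mod 83521)
Final: r = 83159 with f(r) ≡ 0 mod 17^4.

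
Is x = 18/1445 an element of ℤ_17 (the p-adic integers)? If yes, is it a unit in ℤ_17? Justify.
x ∉ ℤ_17 (v_17(x) = -2 < 0)

ℤ_17 = {x ∈ ℚ_17 : v_17(x) ≥ 0} and ℤ_17^× = {x ∈ ℤ_17 : v_17(x) = 0}. Here v_17(18/1445) = v_17(num) − v_17(den) = -2; compare against these criteria.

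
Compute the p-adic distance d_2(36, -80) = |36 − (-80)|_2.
d_2(36, -80) = 1/4

Step 1 — x − y = 36 − (-80) = 116. Step 2 — v_2(116) = 2 (factor: 116 = (2^2 · 29); the sign does not affect v_p). Step 3 — |x − y|_2 = 2^{-2} = 1/4.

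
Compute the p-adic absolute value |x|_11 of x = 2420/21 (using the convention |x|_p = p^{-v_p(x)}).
|2420/21|_11 = 1/121

Step 1 — compute v_11(x) by factoring powers of 11 out of the numerator and denominator: v_11(2420/21) = 2. Step 2 — apply |x|_p = p^{-v_p(x)} = 11^{-2} = 1/121.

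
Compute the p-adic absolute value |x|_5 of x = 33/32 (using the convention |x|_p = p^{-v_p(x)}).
|33/32|_5 = 1

Step 1 — compute v_5(x) by factoring powers of 5 out of the numerator and denominator: v_5(33/32) = 0. Step 2 — apply |x|_p = p^{-v_p(x)} = 5^{0} = 1.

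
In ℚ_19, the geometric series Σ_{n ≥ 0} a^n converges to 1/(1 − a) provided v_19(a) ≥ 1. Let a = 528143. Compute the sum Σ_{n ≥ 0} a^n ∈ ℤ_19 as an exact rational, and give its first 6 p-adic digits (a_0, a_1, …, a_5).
Σ a^n = 1/(1 − a) = -1/528142;  first 6 digits = (1, 0, 0, 1, 4, 0)

v_19(a) = 3 ≥ 1, so the series converges in ℤ_19 to 1/(1 − a) = 1/(1 − 528143) = -1/528142. Expand this rational in ℤ_19: compute digits iteratively via d_i = x_i mod 19, x_{i+1} = (x_i − d_i)/19. The first 6 digits are (1, 0, 0, 1, 4, 0).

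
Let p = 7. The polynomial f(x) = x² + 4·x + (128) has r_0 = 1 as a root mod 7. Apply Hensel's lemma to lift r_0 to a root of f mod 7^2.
r_1 = 36 (mod 49)

Hensel: r_{i+1} = r_i − f(r_i)·(f′(r_i))^{-1} mod 7^{i+2}, f′(x) = 2x + 4. Iterate:
  r_0 = 1 (mod 7)
  r_1 = 36 (mod 49)
Final: r = 36 satisfies f(r) ≡ 0 mod 7^2.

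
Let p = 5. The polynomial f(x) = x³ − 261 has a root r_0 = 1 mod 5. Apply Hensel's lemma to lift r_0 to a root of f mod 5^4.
r_3 = 146 (mod 625)

Hensel: r_{i+1} = r_i − f(r_i)/f′(r_i) mod 5^{i+2}, where f′(x) = 3x². Iterate:
  r_0 = 1 (mod 5)
  r_1 = 21 (mod 25)
  r_2 = 21 (mod 125)
  r_3 = 146 (mod 625)
Final: r = 146 with f(r) ≡ 0 mod 5^4.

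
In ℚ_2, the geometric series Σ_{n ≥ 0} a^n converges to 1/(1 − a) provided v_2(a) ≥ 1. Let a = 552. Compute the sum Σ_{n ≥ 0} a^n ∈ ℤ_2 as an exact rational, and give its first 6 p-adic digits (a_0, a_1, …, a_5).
Σ a^n = 1/(1 − a) = -1/551;  first 6 digits = (1, 0, 0, 1, 0, 1)

v_2(a) = 3 ≥ 1, so the series converges in ℤ_2 to 1/(1 − a) = 1/(1 − 552) = -1/551. Expand this rational in ℤ_2: compute digits iteratively via d_i = x_i mod 2, x_{i+1} = (x_i − d_i)/2. The first 6 digits are (1, 0, 0, 1, 0, 1).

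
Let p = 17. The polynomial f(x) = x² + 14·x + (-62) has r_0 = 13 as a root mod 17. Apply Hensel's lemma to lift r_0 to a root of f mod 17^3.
r_2 = 4059 (mod 4913)

Hensel: r_{i+1} = r_i − f(r_i)·(f′(r_i))^{-1} mod 17^{i+2}, f′(x) = 2x + 14. Iterate:
  r_0 = 13 (mod 17)
  r_1 = 13 (mod 289)
  r_2 = 4059 (mod 4913)
Final: r = 4059 satisfies f(r) ≡ 0 mod 17^3.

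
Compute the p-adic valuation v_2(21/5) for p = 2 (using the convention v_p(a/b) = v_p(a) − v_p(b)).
v_2(21/5) = 0

Factor powers of 2 from the numerator and denominator of the reduced fraction: 21 = 2^0 · 21 and 5 = 2^0 · 5. Apply v_p(a/b) = v_p(a) − v_p(b): v_2(21/5) = 0 − 0 = 0.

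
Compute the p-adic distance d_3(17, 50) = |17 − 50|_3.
d_3(17, 50) = 1/3

Step 1 — x − y = 17 − 50 = -33. Step 2 — v_3(-33) = 1 (factor: -33 = −(3^1 · 11); the sign does not affect v_p). Step 3 — |x − y|_3 = 3^{-1} = 1/3.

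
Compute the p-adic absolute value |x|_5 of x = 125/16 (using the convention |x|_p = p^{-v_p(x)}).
|125/16|_5 = 1/125

Step 1 — compute v_5(x) by factoring powers of 5 out of the numerator and denominator: v_5(125/16) = 3. Step 2 — apply |x|_p = p^{-v_p(x)} = 5^{-3} = 1/125.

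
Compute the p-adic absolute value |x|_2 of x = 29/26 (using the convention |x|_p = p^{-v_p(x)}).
|29/26|_2 = 2

Step 1 — compute v_2(x) by factoring powers of 2 out of the numerator and denominator: v_2(29/26) = -1. Step 2 — apply |x|_p = p^{-v_p(x)} = 2^{1} = 2.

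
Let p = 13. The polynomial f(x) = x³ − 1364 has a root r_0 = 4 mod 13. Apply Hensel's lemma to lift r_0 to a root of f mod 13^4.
r_3 = 24522 (mod 28561)

Hensel: r_{i+1} = r_i − f(r_i)/f′(r_i) mod 13^{i+2}, where f′(x) = 3x². Iterate:
  r_0 = 4 (mod 13)
  r_1 = 17 (mod 169)
  r_2 = 355 (mod 2197)
  r_3 = 24522 (mod 28561)
Final: r = 24522 with f(r) ≡ 0 mod 13^4.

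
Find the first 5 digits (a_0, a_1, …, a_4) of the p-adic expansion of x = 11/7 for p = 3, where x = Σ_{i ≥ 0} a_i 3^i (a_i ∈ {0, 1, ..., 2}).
(a_0, …, a_4) = (2, 2, 1, 2, 0)

v_3(11/7) = 0 (numerator and denominator both coprime to 3), so x ∈ ℤ_3^×. Compute digits iteratively via a_i = x_i mod 3, x_{i+1} = (x_i − a_i)/3, with x_0 = x:
  x_0 = 11/7;  a_0 = 2;  x_1 = (x_0 − 2)/3 = -1/7
  x_1 = -1/7;  a_1 = 2;  x_2 = (x_1 − 2)/3 = -5/7
  x_2 = -5/7;  a_2 = 1;  x_3 = (x_2 − 1)/3 = -4/7
  x_3 = -4/7;  a_3 = 2;  x_4 = (x_3 − 2)/3 = -6/7
  x_4 = -6/7;  a_4 = 0;  x_5 = (x_4 − 0)/3 = -2/7
Digits: (2, 2, 1, 2, 0).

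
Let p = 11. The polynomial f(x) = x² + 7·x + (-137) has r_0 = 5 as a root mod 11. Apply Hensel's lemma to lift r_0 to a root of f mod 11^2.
r_1 = 38 (mod 121)

Hensel: r_{i+1} = r_i − f(r_i)·(f′(r_i))^{-1} mod 11^{i+2}, f′(x) = 2x + 7. Iterate:
  r_0 = 5 (mod 11)
  r_1 = 38 (mod 121)
Final: r = 38 satisfies f(r) ≡ 0 mod 11^2.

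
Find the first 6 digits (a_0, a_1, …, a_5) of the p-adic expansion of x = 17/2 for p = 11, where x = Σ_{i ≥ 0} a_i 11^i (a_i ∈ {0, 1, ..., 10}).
(a_0, …, a_5) = (3, 6, 5, 5, 5, 5)

v_11(17/2) = 0 (numerator and denominator both coprime to 11), so x ∈ ℤ_11^×. Compute digits iteratively via a_i = x_i mod 11, x_{i+1} = (x_i − a_i)/11, with x_0 = x:
  x_0 = 17/2;  a_0 = 3;  x_1 = (x_0 − 3)/11 = 1/2
  x_1 = 1/2;  a_1 = 6;  x_2 = (x_1 − 6)/11 = -1/2
  x_2 = -1/2;  a_2 = 5;  x_3 = (x_2 − 5)/11 = -1/2
  x_3 = -1/2;  a_3 = 5;  x_4 = (x_3 − 5)/11 = -1/2
  x_4 = -1/2;  a_4 = 5;  x_5 = (x_4 − 5)/11 = -1/2
  x_5 = -1/2;  a_5 = 5;  x_6 = (x_5 − 5)/11 = -1/2
Digits: (3, 6, 5, 5, 5, 5).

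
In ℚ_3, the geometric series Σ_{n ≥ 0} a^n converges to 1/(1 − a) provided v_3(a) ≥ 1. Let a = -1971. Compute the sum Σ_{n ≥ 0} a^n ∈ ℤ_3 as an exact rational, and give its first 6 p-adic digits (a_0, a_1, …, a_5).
Σ a^n = 1/(1 − a) = 1/1972;  first 6 digits = (1, 0, 0, 2, 2, 0)

v_3(a) = 3 ≥ 1, so the series converges in ℤ_3 to 1/(1 − a) = 1/(1 − (-1971)) = 1/1972. Expand this rational in ℤ_3: compute digits iteratively via d_i = x_i mod 3, x_{i+1} = (x_i − d_i)/3. The first 6 digits are (1, 0, 0, 2, 2, 0).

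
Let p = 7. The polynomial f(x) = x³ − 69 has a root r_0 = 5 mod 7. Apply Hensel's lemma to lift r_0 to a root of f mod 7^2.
r_1 = 33 (mod 49)

Hensel: r_{i+1} = r_i − f(r_i)/f′(r_i) mod 7^{i+2}, where f′(x) = 3x². Iterate:
  r_0 = 5 (mod 7)
  r_1 = 33 (mod 49)
Final: r = 33 with f(r) ≡ 0 mod 7^2.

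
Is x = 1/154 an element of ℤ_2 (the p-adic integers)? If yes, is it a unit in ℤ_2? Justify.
x ∉ ℤ_2 (v_2(x) = -1 < 0)

ℤ_2 = {x ∈ ℚ_2 : v_2(x) ≥ 0} and ℤ_2^× = {x ∈ ℤ_2 : v_2(x) = 0}. Here v_2(1/154) = v_2(num) − v_2(den) = -1; compare against these criteria.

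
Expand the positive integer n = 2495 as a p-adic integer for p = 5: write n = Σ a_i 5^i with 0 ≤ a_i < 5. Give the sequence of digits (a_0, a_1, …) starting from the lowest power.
(a_0, a_1, …) = (0, 4, 4, 4, 3)

Repeated division by 5 gives the digits low-to-high: 2495 = 4·5^1 + 4·5^2 + 4·5^3 + 3·5^4. Digit sequence: (0, 4, 4, 4, 3).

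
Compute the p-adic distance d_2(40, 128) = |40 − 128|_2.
d_2(40, 128) = 1/8

Step 1 — x − y = 40 − 128 = -88. Step 2 — v_2(-88) = 3 (factor: -88 = −(2^3 · 11); the sign does not affect v_p). Step 3 — |x − y|_2 = 2^{-3} = 1/8.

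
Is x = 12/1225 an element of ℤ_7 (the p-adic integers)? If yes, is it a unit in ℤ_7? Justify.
x ∉ ℤ_7 (v_7(x) = -2 < 0)

ℤ_7 = {x ∈ ℚ_7 : v_7(x) ≥ 0} and ℤ_7^× = {x ∈ ℤ_7 : v_7(x) = 0}. Here v_7(12/1225) = v_7(num) − v_7(den) = -2; compare against these criteria.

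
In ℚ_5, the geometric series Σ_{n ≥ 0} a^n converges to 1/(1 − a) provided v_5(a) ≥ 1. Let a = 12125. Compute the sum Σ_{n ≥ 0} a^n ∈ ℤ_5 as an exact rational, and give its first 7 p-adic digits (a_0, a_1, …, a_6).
Σ a^n = 1/(1 − a) = -1/12124;  first 7 digits = (1, 0, 0, 2, 4, 3, 4)

v_5(a) = 3 ≥ 1, so the series converges in ℤ_5 to 1/(1 − a) = 1/(1 − 12125) = -1/12124. Expand this rational in ℤ_5: compute digits iteratively via d_i = x_i mod 5, x_{i+1} = (x_i − d_i)/5. The first 7 digits are (1, 0, 0, 2, 4, 3, 4).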